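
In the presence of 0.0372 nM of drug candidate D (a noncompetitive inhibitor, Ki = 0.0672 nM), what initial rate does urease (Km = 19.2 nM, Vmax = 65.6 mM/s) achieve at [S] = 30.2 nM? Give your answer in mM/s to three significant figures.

25.8 mM/s

With α = 1 + [I]/Ki = 1 + 0.0372/0.0672 = 1.554, the noncompetitive rate law is v = (Vmax/α)·[S] / (Km + [S]).
v = (65.6/1.554)×30.2 / (19.2 + 30.2) = 1275/49.40 = 25.8 mM/s.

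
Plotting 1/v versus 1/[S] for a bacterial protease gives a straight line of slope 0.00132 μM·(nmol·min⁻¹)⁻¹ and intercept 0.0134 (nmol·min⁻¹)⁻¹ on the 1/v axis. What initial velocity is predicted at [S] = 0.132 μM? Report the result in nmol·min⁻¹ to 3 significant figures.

The y-intercept is 1/Vmax, so Vmax = 1/0.0134 = 74.6 nmol·min⁻¹.
The slope is Km/Vmax, so Km = 0.00132 × 74.6 = 0.0985 μM.
Then v = 74.6 × 0.132/(0.0985 + 0.132) = 42.7 nmol·min⁻¹.

42.7 nmol·min⁻¹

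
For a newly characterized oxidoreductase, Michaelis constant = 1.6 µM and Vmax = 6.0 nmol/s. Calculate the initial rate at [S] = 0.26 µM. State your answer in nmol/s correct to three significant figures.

v = Vmax·[S]/(Km + [S]) = 6.0 × 0.26 / (1.6 + 0.26)
  = 1.560 / 1.860 = 0.839 nmol/s.

0.839 nmol/s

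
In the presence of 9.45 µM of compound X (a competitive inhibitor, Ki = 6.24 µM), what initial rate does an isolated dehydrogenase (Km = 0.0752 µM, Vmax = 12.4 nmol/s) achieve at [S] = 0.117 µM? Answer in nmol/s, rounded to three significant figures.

4.74 nmol/s

With α = 1 + [I]/Ki = 1 + 9.45/6.24 = 2.514, the competitive rate law is v = Vmax[S] / (αKm + [S]).
v = 12.4×0.117 / (2.514×0.0752 + 0.117) = 1.451/0.3061 = 4.74 nmol/s.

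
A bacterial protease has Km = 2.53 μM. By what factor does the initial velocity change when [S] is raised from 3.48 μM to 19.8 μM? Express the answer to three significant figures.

1.53

The fractional saturations are [S]/(Km+[S]) = 3.48/6.010 = 0.5790 and 19.8/22.33 = 0.8867.
v₂/v₁ is just their ratio: 0.8867/0.5790 = 1.53.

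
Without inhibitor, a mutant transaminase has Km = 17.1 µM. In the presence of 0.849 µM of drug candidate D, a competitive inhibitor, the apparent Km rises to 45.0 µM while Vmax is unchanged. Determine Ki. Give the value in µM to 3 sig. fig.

Competitive: Km,app = α·Km with α = 1 + [I]/Ki.
α = Km,app/Km = 45.0/17.1 = 2.632.
Ki = [I]/(α − 1) = 0.849/1.632 = 0.520 µM.

0.520 µM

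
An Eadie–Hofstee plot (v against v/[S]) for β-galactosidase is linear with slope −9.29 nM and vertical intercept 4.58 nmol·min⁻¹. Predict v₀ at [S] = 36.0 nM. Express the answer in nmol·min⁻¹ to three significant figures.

3.64 nmol·min⁻¹

In the Eadie–Hofstee form v = Vmax − Km·(v/[S]), the slope is −Km and the intercept is Vmax, so Km = 9.29 nM and Vmax = 4.58 nmol·min⁻¹.
v = 4.58 × 36.0/(9.29 + 36.0) = 3.64 nmol·min⁻¹.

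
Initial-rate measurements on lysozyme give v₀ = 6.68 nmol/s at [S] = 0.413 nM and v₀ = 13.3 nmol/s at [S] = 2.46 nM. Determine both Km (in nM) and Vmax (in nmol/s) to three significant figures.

In reciprocal form, 1/v = (Km/Vmax)·(1/[S]) + 1/Vmax. The two points give (1/[S], 1/v) = (2.421, 0.1497) and (0.4065, 0.07519).
Slope = (0.1497 − 0.07519)/(2.421 − 0.4065) = 0.03698; intercept = 0.1497 − 0.03698×2.421 = 0.06015.
Vmax = 1/intercept = 16.6 nmol/s; Km = slope × Vmax = 0.03698 × 16.6 = 0.615 nM.

Km = 0.615 nM; Vmax = 16.6 nmol/s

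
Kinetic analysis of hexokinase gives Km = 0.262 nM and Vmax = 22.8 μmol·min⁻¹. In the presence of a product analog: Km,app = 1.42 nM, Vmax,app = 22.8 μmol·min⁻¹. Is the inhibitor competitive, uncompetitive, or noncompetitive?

Km increases (0.262 → 1.42 nM) while Vmax is unchanged — the hallmark of competitive inhibition.

competitive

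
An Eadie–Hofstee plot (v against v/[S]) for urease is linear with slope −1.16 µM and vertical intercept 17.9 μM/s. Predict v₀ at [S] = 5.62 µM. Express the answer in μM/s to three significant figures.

14.8 μM/s

In the Eadie–Hofstee form v = Vmax − Km·(v/[S]), the slope is −Km and the intercept is Vmax, so Km = 1.16 µM and Vmax = 17.9 μM/s.
v = 17.9 × 5.62/(1.16 + 5.62) = 14.8 μM/s.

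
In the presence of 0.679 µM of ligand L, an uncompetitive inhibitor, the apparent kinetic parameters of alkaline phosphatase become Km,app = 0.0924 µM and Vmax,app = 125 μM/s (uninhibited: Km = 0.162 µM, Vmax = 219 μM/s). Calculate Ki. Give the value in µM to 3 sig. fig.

0.903 µM

Uncompetitive: Vmax,app = Vmax/α (and Km,app = Km/α) with α = 1 + [I]/Ki.
α = Vmax/Vmax,app = 219/125 = 1.752.
Since α = 1 + [I]/Ki, [I]/Ki = 1.752 − 1 = 0.7520 and Ki = 0.679/0.7520 = 0.903 µM.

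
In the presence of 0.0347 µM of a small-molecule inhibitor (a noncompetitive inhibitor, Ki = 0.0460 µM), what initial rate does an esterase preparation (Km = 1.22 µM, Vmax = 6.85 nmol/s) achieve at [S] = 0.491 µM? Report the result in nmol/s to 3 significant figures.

1.12 nmol/s

With α = 1 + [I]/Ki = 1 + 0.0347/0.0460 = 1.754, the noncompetitive rate law is v = (Vmax/α)·[S] / (Km + [S]).
v = (6.85/1.754)×0.491 / (1.22 + 0.491) = 1.917/1.711 = 1.12 nmol/s.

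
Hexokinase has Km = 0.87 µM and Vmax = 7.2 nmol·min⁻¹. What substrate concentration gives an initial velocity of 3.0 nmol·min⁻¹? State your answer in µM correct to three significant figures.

Rearranging v = Vmax[S]/(Km+[S]) gives [S] = Km·v/(Vmax − v).
[S] = 0.87 × 3.0 / (7.2 − 3.0) = 2.610/4.200 = 0.621 µM.

0.621 µM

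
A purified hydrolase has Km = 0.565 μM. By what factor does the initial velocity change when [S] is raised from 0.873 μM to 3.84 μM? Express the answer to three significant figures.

1.44

Since Vmax cancels, v₂/v₁ = [S]₂(Km+[S]₁) / [S]₁(Km+[S]₂).
= 3.84×(0.565+0.873) / (0.873×(0.565+3.84)) = 5.522/3.846 = 1.44.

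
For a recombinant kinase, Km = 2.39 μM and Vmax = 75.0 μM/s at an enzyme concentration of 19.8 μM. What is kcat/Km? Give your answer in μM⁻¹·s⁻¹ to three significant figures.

1.58 μM⁻¹·s⁻¹

kcat = Vmax/[E]total = 75.0/19.8 = 3.79 s⁻¹.
kcat/Km = 3.79/2.39 = 1.58 μM⁻¹·s⁻¹.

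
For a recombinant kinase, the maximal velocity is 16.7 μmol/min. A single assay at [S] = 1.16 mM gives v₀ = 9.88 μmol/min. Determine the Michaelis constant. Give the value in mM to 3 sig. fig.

From v = Vmax[S]/(Km+[S]), Km = [S](Vmax − v)/v.
Km = 1.16 × (16.7 − 9.88) / 9.88 = 7.911/9.88 = 0.801 mM.

0.801 mM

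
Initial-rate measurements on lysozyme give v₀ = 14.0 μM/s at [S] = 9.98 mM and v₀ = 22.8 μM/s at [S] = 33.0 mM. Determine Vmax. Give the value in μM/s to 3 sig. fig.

31.3 μM/s

From v = Vmax[S]/(Km+[S]), each point gives Vmax = v(Km+[S])/[S].
Equating: 14.0(Km+9.98)/9.98 = 22.8(Km+33.0)/33.0.
1.403·Km + 14.0 = 0.6909·Km + 22.8, so (1.403 − 0.6909)·Km = 22.8 − 14.0.
Km = 8.800/0.7119 = 12.4 mM; then Vmax = 14.0(12.4+9.98)/9.98 = 31.3 μM/s.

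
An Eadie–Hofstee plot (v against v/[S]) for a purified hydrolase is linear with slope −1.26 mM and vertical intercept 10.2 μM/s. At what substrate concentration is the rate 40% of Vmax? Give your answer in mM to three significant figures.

0.840 mM

The Eadie–Hofstee slope gives Km = 1.26 mM (slope = −Km).
v/Vmax = [S]/(Km+[S]) = 0.4 ⇒ [S] = Km·0.4/(1−0.4) = 1.26 × 0.6667 = 0.840 mM.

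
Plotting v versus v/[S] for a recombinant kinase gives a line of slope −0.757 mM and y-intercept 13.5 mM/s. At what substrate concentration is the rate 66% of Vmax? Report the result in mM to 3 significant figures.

The Eadie–Hofstee slope gives Km = 0.757 mM (slope = −Km).
v/Vmax = [S]/(Km+[S]) = 0.66 ⇒ [S] = Km·0.66/(1−0.66) = 0.757 × 1.941 = 1.47 mM.

1.47 mM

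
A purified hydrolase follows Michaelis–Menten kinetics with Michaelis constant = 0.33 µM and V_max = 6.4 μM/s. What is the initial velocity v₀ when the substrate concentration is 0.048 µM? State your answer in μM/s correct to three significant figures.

0.813 μM/s

[S]/(Km+[S]) = 0.048/0.3780 = 0.1270, the fractional saturation.
v = 0.1270 × Vmax = 0.1270 × 6.4 = 0.813 μM/s.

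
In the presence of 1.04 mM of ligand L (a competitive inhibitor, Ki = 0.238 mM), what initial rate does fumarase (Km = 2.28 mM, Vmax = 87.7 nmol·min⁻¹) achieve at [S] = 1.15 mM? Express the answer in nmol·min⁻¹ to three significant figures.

7.53 nmol·min⁻¹

α = 1 + [I]/Ki = 1 + 1.04/0.238 = 5.370.
For a competitive inhibitor, Vmax is unchanged and the apparent Km becomes α·Km: Km,app = 12.2 mM, Vmax,app = 87.7 nmol·min⁻¹.
v = Vmax,app·[S]/(Km,app + [S]) = 87.7 × 1.15/(12.2 + 1.15) = 7.53 nmol·min⁻¹.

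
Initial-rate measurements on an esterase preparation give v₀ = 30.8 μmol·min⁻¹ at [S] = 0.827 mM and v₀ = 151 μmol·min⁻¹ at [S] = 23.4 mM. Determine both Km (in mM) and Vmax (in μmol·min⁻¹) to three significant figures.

Km = 3.90 mM; Vmax = 176 μmol·min⁻¹

From v = Vmax[S]/(Km+[S]), each point gives Vmax = v(Km+[S])/[S].
Equating: 30.8(Km+0.827)/0.827 = 151(Km+23.4)/23.4.
37.24·Km + 30.8 = 6.453·Km + 151, so (37.24 − 6.453)·Km = 151 − 30.8.
Km = 120.2/30.79 = 3.90 mM; then Vmax = 30.8(3.90+0.827)/0.827 = 176 μmol·min⁻¹.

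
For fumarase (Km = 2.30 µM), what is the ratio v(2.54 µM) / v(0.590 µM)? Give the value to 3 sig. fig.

Since Vmax cancels, v₂/v₁ = [S]₂(Km+[S]₁) / [S]₁(Km+[S]₂).
= 2.54×(2.30+0.590) / (0.590×(2.30+2.54)) = 7.341/2.856 = 2.57.

2.57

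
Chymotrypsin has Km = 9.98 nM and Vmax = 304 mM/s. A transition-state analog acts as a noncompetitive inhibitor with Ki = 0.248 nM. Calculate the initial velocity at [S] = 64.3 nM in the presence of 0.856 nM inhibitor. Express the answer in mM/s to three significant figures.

With α = 1 + [I]/Ki = 1 + 0.856/0.248 = 4.452, the noncompetitive rate law is v = (Vmax/α)·[S] / (Km + [S]).
v = (304/4.452)×64.3 / (9.98 + 64.3) = 4391/74.28 = 59.1 mM/s.

59.1 mM/s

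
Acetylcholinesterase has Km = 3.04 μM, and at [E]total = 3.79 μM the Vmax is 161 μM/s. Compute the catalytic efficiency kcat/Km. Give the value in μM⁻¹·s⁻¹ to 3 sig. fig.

14.0 μM⁻¹·s⁻¹

kcat = Vmax/[E]total = 161/3.79 = 42.5 s⁻¹.
kcat/Km = 42.5/3.04 = 14.0 μM⁻¹·s⁻¹.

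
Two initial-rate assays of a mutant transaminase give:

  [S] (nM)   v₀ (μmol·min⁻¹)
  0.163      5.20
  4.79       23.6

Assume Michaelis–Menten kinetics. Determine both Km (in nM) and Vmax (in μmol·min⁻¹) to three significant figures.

Km = 0.682 nM; Vmax = 27.0 μmol·min⁻¹

In reciprocal form, 1/v = (Km/Vmax)·(1/[S]) + 1/Vmax. The two points give (1/[S], 1/v) = (6.135, 0.1923) and (0.2088, 0.04237).
Slope = (0.1923 − 0.04237)/(6.135 − 0.2088) = 0.02530; intercept = 0.1923 − 0.02530×6.135 = 0.03709.
Vmax = 1/intercept = 27.0 μmol·min⁻¹; Km = slope × Vmax = 0.02530 × 27.0 = 0.682 nM.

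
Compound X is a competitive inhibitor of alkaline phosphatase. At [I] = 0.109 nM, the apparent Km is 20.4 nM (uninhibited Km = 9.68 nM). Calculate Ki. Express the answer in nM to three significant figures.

Competitive: Km,app = α·Km with α = 1 + [I]/Ki.
α = Km,app/Km = 20.4/9.68 = 2.107.
Since α = 1 + [I]/Ki, [I]/Ki = 2.107 − 1 = 1.107 and Ki = 0.109/1.107 = 0.0984 nM.

0.0984 nM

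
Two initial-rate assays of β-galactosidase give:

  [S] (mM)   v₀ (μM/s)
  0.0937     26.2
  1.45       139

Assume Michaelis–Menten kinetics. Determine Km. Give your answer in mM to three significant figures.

0.614 mM

In reciprocal form, 1/v = (Km/Vmax)·(1/[S]) + 1/Vmax. The two points give (1/[S], 1/v) = (10.67, 0.03817) and (0.6897, 0.007194).
Slope = (0.03817 − 0.007194)/(10.67 − 0.6897) = 0.003103; intercept = 0.03817 − 0.003103×10.67 = 0.005054.
Vmax = 1/intercept = 198 μM/s; Km = slope × Vmax = 0.003103 × 198 = 0.614 mM.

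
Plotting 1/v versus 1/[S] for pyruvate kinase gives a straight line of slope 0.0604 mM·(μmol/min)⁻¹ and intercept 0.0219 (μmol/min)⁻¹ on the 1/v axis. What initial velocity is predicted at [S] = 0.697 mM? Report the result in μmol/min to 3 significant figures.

The y-intercept is 1/Vmax, so Vmax = 1/0.0219 = 45.7 μmol/min.
The slope is Km/Vmax, so Km = 0.0604 × 45.7 = 2.76 mM.
Then v = 45.7 × 0.697/(2.76 + 0.697) = 9.21 μmol/min.

9.21 μmol/min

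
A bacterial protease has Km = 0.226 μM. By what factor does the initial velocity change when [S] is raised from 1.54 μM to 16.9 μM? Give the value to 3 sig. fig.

The fractional saturations are [S]/(Km+[S]) = 1.54/1.766 = 0.8720 and 16.9/17.13 = 0.9868.
v₂/v₁ is just their ratio: 0.9868/0.8720 = 1.13.

1.13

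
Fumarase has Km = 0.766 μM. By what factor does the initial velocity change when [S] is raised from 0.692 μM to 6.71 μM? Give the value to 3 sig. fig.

1.89

The fractional saturations are [S]/(Km+[S]) = 0.692/1.458 = 0.4746 and 6.71/7.476 = 0.8975.
v₂/v₁ is just their ratio: 0.8975/0.4746 = 1.89.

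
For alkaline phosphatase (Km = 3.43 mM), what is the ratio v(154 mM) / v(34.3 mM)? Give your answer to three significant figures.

The fractional saturations are [S]/(Km+[S]) = 34.3/37.73 = 0.9091 and 154/157.4 = 0.9782.
v₂/v₁ is just their ratio: 0.9782/0.9091 = 1.08.

1.08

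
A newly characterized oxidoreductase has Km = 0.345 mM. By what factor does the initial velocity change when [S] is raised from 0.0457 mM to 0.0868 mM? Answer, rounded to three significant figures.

Since Vmax cancels, v₂/v₁ = [S]₂(Km+[S]₁) / [S]₁(Km+[S]₂).
= 0.0868×(0.345+0.0457) / (0.0457×(0.345+0.0868)) = 0.03391/0.01973 = 1.72.

1.72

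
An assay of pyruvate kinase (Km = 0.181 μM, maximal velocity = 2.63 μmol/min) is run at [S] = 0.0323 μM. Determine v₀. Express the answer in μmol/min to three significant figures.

0.398 μmol/min

v = Vmax·[S]/(Km + [S]) = 2.63 × 0.0323 / (0.181 + 0.0323)
  = 0.08495 / 0.2133 = 0.398 μmol/min.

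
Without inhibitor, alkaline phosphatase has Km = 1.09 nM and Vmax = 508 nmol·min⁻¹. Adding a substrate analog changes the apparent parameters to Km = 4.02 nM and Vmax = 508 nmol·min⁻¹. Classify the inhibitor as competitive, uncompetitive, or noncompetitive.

Km increases (1.09 → 4.02 nM) while Vmax is unchanged — the hallmark of competitive inhibition.

competitive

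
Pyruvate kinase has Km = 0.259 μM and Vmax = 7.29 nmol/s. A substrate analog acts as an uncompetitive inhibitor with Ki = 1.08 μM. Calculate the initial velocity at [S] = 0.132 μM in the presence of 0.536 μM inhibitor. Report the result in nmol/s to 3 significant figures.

2.11 nmol/s

With α = 1 + [I]/Ki = 1 + 0.536/1.08 = 1.496, the uncompetitive rate law is v = (Vmax/α)·[S] / (Km/α + [S]).
v = (7.29/1.496)×0.132 / (0.259/1.496 + 0.132) = 0.6431/0.3051 = 2.11 nmol/s.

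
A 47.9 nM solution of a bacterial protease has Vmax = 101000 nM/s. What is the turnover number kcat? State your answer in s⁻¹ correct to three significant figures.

2110 s⁻¹

kcat = Vmax/[E]total = 101000 nM/s / 47.9 nM = 2110 s⁻¹.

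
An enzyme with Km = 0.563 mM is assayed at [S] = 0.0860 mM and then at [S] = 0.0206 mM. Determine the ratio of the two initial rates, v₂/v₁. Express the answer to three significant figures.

0.266

Since Vmax cancels, v₂/v₁ = [S]₂(Km+[S]₁) / [S]₁(Km+[S]₂).
= 0.0206×(0.563+0.0860) / (0.0860×(0.563+0.0206)) = 0.01337/0.05019 = 0.266.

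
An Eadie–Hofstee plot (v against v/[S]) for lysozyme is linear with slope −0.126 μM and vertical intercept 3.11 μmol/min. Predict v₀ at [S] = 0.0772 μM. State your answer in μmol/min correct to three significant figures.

1.18 μmol/min

In the Eadie–Hofstee form v = Vmax − Km·(v/[S]), the slope is −Km and the intercept is Vmax, so Km = 0.126 μM and Vmax = 3.11 μmol/min.
v = 3.11 × 0.0772/(0.126 + 0.0772) = 1.18 μmol/min.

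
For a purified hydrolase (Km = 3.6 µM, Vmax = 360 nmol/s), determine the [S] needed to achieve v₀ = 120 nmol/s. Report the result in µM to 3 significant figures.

1.80 µM

The required fractional saturation is v/Vmax = 120/360 = 0.3333.
Then [S]/(Km+[S]) = 0.3333 ⇒ [S] = 3.6 × 0.3333/(1 − 0.3333) = 1.80 µM.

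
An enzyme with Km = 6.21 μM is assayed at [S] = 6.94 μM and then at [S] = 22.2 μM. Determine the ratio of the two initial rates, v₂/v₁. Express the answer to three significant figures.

Since Vmax cancels, v₂/v₁ = [S]₂(Km+[S]₁) / [S]₁(Km+[S]₂).
= 22.2×(6.21+6.94) / (6.94×(6.21+22.2)) = 291.9/197.2 = 1.48.

1.48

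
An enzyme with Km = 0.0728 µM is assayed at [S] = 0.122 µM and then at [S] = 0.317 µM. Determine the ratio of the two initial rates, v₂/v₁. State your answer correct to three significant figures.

1.30

The fractional saturations are [S]/(Km+[S]) = 0.122/0.1948 = 0.6263 and 0.317/0.3898 = 0.8132.
v₂/v₁ is just their ratio: 0.8132/0.6263 = 1.30.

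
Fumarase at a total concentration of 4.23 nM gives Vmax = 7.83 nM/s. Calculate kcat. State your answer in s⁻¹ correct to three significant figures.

1.85 s⁻¹

kcat = Vmax/[E]total = 7.83 nM/s / 4.23 nM = 1.85 s⁻¹.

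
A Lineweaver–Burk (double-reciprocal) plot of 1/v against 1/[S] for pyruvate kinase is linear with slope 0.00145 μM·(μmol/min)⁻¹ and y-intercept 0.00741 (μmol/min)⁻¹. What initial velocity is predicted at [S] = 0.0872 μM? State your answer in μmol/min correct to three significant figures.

41.6 μmol/min

The y-intercept is 1/Vmax, so Vmax = 1/0.00741 = 135 μmol/min.
The slope is Km/Vmax, so Km = 0.00145 × 135 = 0.196 μM.
Then v = 135 × 0.0872/(0.196 + 0.0872) = 41.6 μmol/min.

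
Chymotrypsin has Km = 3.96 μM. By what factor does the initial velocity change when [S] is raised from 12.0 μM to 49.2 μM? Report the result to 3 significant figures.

1.23

Since Vmax cancels, v₂/v₁ = [S]₂(Km+[S]₁) / [S]₁(Km+[S]₂).
= 49.2×(3.96+12.0) / (12.0×(3.96+49.2)) = 785.2/637.9 = 1.23.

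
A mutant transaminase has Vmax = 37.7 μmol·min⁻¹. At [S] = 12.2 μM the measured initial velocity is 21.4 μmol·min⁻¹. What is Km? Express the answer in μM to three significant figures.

v/Vmax = 21.4/37.7 = 0.5676 = [S]/(Km+[S]).
So Km + [S] = [S]/0.5676 = 21.49 μM, giving Km = 21.49 − 12.2 = 9.29 μM.

9.29 μM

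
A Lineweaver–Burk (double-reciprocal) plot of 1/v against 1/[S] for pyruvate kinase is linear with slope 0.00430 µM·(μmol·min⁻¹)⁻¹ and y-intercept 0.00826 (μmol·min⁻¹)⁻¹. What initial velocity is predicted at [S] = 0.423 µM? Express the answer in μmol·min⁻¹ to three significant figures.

The y-intercept is 1/Vmax, so Vmax = 1/0.00826 = 121 μmol·min⁻¹.
The slope is Km/Vmax, so Km = 0.00430 × 121 = 0.521 µM.
Then v = 121 × 0.423/(0.521 + 0.423) = 54.3 μmol·min⁻¹.

54.3 μmol·min⁻¹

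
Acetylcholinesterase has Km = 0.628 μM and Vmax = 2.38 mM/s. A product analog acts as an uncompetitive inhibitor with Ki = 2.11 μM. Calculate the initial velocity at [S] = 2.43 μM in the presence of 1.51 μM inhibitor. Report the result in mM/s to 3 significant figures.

1.21 mM/s

α = 1 + [I]/Ki = 1 + 1.51/2.11 = 1.716.
For an uncompetitive inhibitor, both parameters are divided by α, giving Vmax/α and Km/α: Km,app = 0.366 μM, Vmax,app = 1.39 mM/s.
v = Vmax,app·[S]/(Km,app + [S]) = 1.39 × 2.43/(0.366 + 2.43) = 1.21 mM/s.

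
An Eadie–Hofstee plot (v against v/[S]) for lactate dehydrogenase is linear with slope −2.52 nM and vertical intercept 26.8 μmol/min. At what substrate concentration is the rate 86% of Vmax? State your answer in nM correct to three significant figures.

15.5 nM

The Eadie–Hofstee slope gives Km = 2.52 nM (slope = −Km).
v/Vmax = [S]/(Km+[S]) = 0.86 ⇒ [S] = Km·0.86/(1−0.86) = 2.52 × 6.143 = 15.5 nM.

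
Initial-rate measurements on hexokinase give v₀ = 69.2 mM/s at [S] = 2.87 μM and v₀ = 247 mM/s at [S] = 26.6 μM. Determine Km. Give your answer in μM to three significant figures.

12.0 μM

From v = Vmax[S]/(Km+[S]), each point gives Vmax = v(Km+[S])/[S].
Equating: 69.2(Km+2.87)/2.87 = 247(Km+26.6)/26.6.
24.11·Km + 69.2 = 9.286·Km + 247, so (24.11 − 9.286)·Km = 247 − 69.2.
Km = 177.8/14.83 = 12.0 μM; then Vmax = 69.2(12.0+2.87)/2.87 = 358 mM/s.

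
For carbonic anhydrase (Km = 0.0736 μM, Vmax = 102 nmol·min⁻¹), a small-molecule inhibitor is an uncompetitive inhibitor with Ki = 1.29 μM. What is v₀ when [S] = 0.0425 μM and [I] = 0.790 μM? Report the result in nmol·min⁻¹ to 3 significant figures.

30.5 nmol·min⁻¹

With α = 1 + [I]/Ki = 1 + 0.790/1.29 = 1.612, the uncompetitive rate law is v = (Vmax/α)·[S] / (Km/α + [S]).
v = (102/1.612)×0.0425 / (0.0736/1.612 + 0.0425) = 2.689/0.08815 = 30.5 nmol·min⁻¹.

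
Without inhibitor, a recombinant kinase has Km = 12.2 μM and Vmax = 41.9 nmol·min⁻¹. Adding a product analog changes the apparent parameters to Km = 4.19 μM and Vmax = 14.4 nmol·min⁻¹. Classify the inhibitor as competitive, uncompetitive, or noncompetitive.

uncompetitive

Both Km and Vmax decrease by the same factor (~2.91-fold) — characteristic of uncompetitive inhibition.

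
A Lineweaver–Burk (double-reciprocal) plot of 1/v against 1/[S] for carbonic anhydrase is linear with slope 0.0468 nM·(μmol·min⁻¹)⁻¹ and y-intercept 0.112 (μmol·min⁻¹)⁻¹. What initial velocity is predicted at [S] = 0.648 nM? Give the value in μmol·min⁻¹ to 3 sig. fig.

The y-intercept is 1/Vmax, so Vmax = 1/0.112 = 8.93 μmol·min⁻¹.
The slope is Km/Vmax, so Km = 0.0468 × 8.93 = 0.418 nM.
Then v = 8.93 × 0.648/(0.418 + 0.648) = 5.43 μmol·min⁻¹.

5.43 μmol·min⁻¹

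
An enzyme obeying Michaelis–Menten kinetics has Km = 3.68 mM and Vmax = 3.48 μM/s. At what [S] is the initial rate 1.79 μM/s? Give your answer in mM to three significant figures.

The required fractional saturation is v/Vmax = 1.79/3.48 = 0.5144.
Then [S]/(Km+[S]) = 0.5144 ⇒ [S] = 3.68 × 0.5144/(1 − 0.5144) = 3.90 mM.

3.90 mM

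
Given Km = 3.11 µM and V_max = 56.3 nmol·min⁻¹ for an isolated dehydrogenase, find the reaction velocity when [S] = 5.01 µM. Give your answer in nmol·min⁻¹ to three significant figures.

v = Vmax·[S]/(Km + [S]) = 56.3 × 5.01 / (3.11 + 5.01)
  = 282.1 / 8.120 = 34.7 nmol·min⁻¹.

34.7 nmol·min⁻¹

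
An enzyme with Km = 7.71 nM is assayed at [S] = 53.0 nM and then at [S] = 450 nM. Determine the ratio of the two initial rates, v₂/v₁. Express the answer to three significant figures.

1.13

Since Vmax cancels, v₂/v₁ = [S]₂(Km+[S]₁) / [S]₁(Km+[S]₂).
= 450×(7.71+53.0) / (53.0×(7.71+450)) = 27320/24260 = 1.13.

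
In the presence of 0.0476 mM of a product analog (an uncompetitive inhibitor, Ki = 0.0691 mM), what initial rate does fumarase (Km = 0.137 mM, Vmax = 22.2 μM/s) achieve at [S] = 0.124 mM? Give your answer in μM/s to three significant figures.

With α = 1 + [I]/Ki = 1 + 0.0476/0.0691 = 1.689, the uncompetitive rate law is v = (Vmax/α)·[S] / (Km/α + [S]).
v = (22.2/1.689)×0.124 / (0.137/1.689 + 0.124) = 1.630/0.2051 = 7.95 μM/s.

7.95 μM/s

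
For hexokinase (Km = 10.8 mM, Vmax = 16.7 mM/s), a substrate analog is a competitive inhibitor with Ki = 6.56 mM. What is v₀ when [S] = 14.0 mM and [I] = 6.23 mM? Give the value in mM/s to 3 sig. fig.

6.67 mM/s

With α = 1 + [I]/Ki = 1 + 6.23/6.56 = 1.950, the competitive rate law is v = Vmax[S] / (αKm + [S]).
v = 16.7×14.0 / (1.950×10.8 + 14.0) = 233.8/35.06 = 6.67 mM/s.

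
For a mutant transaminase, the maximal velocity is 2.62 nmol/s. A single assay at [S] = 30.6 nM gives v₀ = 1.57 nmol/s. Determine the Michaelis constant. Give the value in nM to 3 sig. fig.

20.5 nM

From v = Vmax[S]/(Km+[S]), Km = [S](Vmax − v)/v.
Km = 30.6 × (2.62 − 1.57) / 1.57 = 32.13/1.57 = 20.5 nM.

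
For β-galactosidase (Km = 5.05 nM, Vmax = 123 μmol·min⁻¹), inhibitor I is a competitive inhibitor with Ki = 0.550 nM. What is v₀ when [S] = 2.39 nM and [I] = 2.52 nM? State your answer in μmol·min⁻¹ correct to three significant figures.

9.61 μmol·min⁻¹

α = 1 + [I]/Ki = 1 + 2.52/0.550 = 5.582.
For a competitive inhibitor, Vmax is unchanged and the apparent Km becomes α·Km: Km,app = 28.2 nM, Vmax,app = 123 μmol·min⁻¹.
v = Vmax,app·[S]/(Km,app + [S]) = 123 × 2.39/(28.2 + 2.39) = 9.61 μmol·min⁻¹.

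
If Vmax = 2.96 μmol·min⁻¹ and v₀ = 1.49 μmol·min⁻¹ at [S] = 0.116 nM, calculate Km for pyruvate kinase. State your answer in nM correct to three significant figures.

0.114 nM

v/Vmax = 1.49/2.96 = 0.5034 = [S]/(Km+[S]).
So Km + [S] = [S]/0.5034 = 0.2304 nM, giving Km = 0.2304 − 0.116 = 0.114 nM.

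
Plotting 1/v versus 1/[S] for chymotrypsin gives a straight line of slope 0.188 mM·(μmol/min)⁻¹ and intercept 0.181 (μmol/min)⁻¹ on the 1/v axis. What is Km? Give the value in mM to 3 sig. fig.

y-intercept = 1/Vmax ⇒ Vmax = 5.52 μmol/min; slope = Km/Vmax ⇒ Km = slope × Vmax.
Km = 0.188 × 5.52 = 1.04 mM.

1.04 mM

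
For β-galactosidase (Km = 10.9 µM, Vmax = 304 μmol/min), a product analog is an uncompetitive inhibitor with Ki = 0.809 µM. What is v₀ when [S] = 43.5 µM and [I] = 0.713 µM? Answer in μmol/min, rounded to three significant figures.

α = 1 + [I]/Ki = 1 + 0.713/0.809 = 1.881.
For an uncompetitive inhibitor, both parameters are divided by α, giving Vmax/α and Km/α: Km,app = 5.79 µM, Vmax,app = 162 μmol/min.
v = Vmax,app·[S]/(Km,app + [S]) = 162 × 43.5/(5.79 + 43.5) = 143 μmol/min.

143 μmol/min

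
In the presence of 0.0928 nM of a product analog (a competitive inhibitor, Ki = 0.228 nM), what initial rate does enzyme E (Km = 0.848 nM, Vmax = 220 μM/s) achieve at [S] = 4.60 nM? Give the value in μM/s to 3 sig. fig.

α = 1 + [I]/Ki = 1 + 0.0928/0.228 = 1.407.
For a competitive inhibitor, Vmax is unchanged and the apparent Km becomes α·Km: Km,app = 1.19 nM, Vmax,app = 220 μM/s.
v = Vmax,app·[S]/(Km,app + [S]) = 220 × 4.60/(1.19 + 4.60) = 175 μM/s.

175 μM/s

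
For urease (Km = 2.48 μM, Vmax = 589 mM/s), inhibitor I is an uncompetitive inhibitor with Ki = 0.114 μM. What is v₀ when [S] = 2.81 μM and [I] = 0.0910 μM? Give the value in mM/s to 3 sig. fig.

220 mM/s

α = 1 + [I]/Ki = 1 + 0.0910/0.114 = 1.798.
For an uncompetitive inhibitor, both parameters are divided by α, giving Vmax/α and Km/α: Km,app = 1.38 μM, Vmax,app = 328 mM/s.
v = Vmax,app·[S]/(Km,app + [S]) = 328 × 2.81/(1.38 + 2.81) = 220 mM/s.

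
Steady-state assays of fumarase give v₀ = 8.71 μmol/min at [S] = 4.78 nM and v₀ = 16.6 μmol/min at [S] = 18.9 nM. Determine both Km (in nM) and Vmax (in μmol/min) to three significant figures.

In reciprocal form, 1/v = (Km/Vmax)·(1/[S]) + 1/Vmax. The two points give (1/[S], 1/v) = (0.2092, 0.1148) and (0.05291, 0.06024).
Slope = (0.1148 − 0.06024)/(0.2092 − 0.05291) = 0.3491; intercept = 0.1148 − 0.3491×0.2092 = 0.04177.
Vmax = 1/intercept = 23.9 μmol/min; Km = slope × Vmax = 0.3491 × 23.9 = 8.36 nM.

Km = 8.36 nM; Vmax = 23.9 μmol/min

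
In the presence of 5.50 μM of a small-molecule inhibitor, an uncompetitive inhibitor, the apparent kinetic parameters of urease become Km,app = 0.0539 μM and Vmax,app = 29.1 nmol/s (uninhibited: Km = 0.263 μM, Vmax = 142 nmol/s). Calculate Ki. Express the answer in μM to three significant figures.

Uncompetitive: Vmax,app = Vmax/α (and Km,app = Km/α) with α = 1 + [I]/Ki.
α = Vmax/Vmax,app = 142/29.1 = 4.880.
Ki = [I]/(α − 1) = 5.50/3.880 = 1.42 μM.

1.42 μM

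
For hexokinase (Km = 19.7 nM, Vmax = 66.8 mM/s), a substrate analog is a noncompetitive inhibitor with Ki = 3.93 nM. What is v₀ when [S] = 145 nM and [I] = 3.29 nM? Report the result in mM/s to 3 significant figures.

32.0 mM/s

α = 1 + [I]/Ki = 1 + 3.29/3.93 = 1.837.
For a noncompetitive inhibitor, Vmax is reduced to Vmax/α while Km is unchanged: Km,app = 19.7 nM, Vmax,app = 36.4 mM/s.
v = Vmax,app·[S]/(Km,app + [S]) = 36.4 × 145/(19.7 + 145) = 32.0 mM/s.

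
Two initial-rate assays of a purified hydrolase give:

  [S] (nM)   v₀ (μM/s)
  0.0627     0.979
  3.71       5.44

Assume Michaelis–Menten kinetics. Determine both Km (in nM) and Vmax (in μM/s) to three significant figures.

From v = Vmax[S]/(Km+[S]), each point gives Vmax = v(Km+[S])/[S].
Equating: 0.979(Km+0.0627)/0.0627 = 5.44(Km+3.71)/3.71.
15.61·Km + 0.979 = 1.466·Km + 5.44, so (15.61 − 1.466)·Km = 5.44 − 0.979.
Km = 4.461/14.15 = 0.315 nM; then Vmax = 0.979(0.315+0.0627)/0.0627 = 5.90 μM/s.

Km = 0.315 nM; Vmax = 5.90 μM/s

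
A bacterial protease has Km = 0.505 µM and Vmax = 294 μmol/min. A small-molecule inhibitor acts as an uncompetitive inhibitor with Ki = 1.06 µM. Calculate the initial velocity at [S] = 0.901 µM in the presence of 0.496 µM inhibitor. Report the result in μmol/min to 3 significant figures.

With α = 1 + [I]/Ki = 1 + 0.496/1.06 = 1.468, the uncompetitive rate law is v = (Vmax/α)·[S] / (Km/α + [S]).
v = (294/1.468)×0.901 / (0.505/1.468 + 0.901) = 180.5/1.245 = 145 μmol/min.

145 μmol/min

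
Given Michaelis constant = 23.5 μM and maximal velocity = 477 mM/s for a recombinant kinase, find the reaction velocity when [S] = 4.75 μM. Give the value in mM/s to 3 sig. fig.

v = Vmax·[S]/(Km + [S]) = 477 × 4.75 / (23.5 + 4.75)
  = 2266 / 28.25 = 80.2 mM/s.

80.2 mM/s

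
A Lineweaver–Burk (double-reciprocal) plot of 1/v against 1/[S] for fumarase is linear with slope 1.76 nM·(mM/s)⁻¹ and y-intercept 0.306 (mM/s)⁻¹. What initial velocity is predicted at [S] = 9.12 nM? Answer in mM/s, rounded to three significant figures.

2.00 mM/s

The y-intercept is 1/Vmax, so Vmax = 1/0.306 = 3.27 mM/s.
The slope is Km/Vmax, so Km = 1.76 × 3.27 = 5.75 nM.
Then v = 3.27 × 9.12/(5.75 + 9.12) = 2.00 mM/s.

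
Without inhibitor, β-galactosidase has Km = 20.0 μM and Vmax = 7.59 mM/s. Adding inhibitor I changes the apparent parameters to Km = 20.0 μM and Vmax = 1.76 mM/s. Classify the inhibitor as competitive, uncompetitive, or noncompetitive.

noncompetitive

Vmax decreases (7.59 → 1.76 mM/s) while Km is unchanged — pure noncompetitive inhibition.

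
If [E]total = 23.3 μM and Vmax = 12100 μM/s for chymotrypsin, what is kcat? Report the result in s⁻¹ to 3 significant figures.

519 s⁻¹

kcat = Vmax/[E]total = 12100 μM/s / 23.3 μM = 519 s⁻¹.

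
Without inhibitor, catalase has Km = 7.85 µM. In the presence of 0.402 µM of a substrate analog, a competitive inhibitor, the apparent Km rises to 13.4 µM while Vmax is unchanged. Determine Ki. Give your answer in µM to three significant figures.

0.569 µM

Competitive: Km,app = α·Km with α = 1 + [I]/Ki.
α = Km,app/Km = 13.4/7.85 = 1.707.
Since α = 1 + [I]/Ki, [I]/Ki = 1.707 − 1 = 0.7070 and Ki = 0.402/0.7070 = 0.569 µM.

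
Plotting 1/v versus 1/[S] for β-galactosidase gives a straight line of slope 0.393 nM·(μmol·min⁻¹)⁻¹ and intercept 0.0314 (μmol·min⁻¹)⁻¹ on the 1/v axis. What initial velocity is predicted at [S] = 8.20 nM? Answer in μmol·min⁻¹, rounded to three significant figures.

12.6 μmol·min⁻¹

The y-intercept is 1/Vmax, so Vmax = 1/0.0314 = 31.8 μmol·min⁻¹.
The slope is Km/Vmax, so Km = 0.393 × 31.8 = 12.5 nM.
Then v = 31.8 × 8.20/(12.5 + 8.20) = 12.6 μmol·min⁻¹.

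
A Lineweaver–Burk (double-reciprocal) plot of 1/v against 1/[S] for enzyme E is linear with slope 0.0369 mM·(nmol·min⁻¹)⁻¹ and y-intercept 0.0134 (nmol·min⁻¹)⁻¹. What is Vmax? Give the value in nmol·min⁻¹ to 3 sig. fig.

74.6 nmol·min⁻¹

The y-intercept of a Lineweaver–Burk plot equals 1/Vmax, so Vmax = 1/0.0134 = 74.6 nmol·min⁻¹.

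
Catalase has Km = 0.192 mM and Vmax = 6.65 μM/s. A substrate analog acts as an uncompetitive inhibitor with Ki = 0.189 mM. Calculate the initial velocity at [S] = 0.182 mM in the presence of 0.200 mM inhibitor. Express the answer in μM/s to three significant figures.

2.14 μM/s

α = 1 + [I]/Ki = 1 + 0.200/0.189 = 2.058.
For an uncompetitive inhibitor, both parameters are divided by α, giving Vmax/α and Km/α: Km,app = 0.0933 mM, Vmax,app = 3.23 μM/s.
v = Vmax,app·[S]/(Km,app + [S]) = 3.23 × 0.182/(0.0933 + 0.182) = 2.14 μM/s.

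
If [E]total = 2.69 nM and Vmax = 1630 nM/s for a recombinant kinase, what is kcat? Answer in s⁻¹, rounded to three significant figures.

606 s⁻¹

kcat = Vmax/[E]total = 1630 nM/s / 2.69 nM = 606 s⁻¹.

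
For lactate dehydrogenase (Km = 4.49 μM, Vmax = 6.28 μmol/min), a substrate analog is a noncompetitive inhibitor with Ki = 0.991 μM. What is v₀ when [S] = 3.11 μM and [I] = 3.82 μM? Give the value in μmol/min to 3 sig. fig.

With α = 1 + [I]/Ki = 1 + 3.82/0.991 = 4.855, the noncompetitive rate law is v = (Vmax/α)·[S] / (Km + [S]).
v = (6.28/4.855)×3.11 / (4.49 + 3.11) = 4.023/7.600 = 0.529 μmol/min.

0.529 μmol/min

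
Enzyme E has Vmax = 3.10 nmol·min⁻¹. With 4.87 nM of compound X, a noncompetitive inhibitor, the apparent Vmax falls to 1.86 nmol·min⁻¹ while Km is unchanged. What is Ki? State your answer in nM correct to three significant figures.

Noncompetitive: Vmax,app = Vmax/α with α = 1 + [I]/Ki.
α = Vmax/Vmax,app = 3.10/1.86 = 1.667.
Ki = [I]/(α − 1) = 4.87/0.6667 = 7.31 nM.

7.31 nM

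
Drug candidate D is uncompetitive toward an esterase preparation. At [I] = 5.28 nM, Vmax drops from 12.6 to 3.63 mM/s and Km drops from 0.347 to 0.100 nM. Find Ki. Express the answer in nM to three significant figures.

Uncompetitive: Vmax,app = Vmax/α (and Km,app = Km/α) with α = 1 + [I]/Ki.
α = Vmax/Vmax,app = 12.6/3.63 = 3.471.
Since α = 1 + [I]/Ki, [I]/Ki = 3.471 − 1 = 2.471 and Ki = 5.28/2.471 = 2.14 nM.

2.14 nM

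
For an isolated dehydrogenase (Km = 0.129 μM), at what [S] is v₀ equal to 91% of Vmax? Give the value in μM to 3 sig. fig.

v/Vmax = [S]/(Km+[S]) = 0.91, so [S] = Km·0.91/(1 − 0.91) = 0.129 × 10.11.
[S] = 1.30 μM.

1.30 μM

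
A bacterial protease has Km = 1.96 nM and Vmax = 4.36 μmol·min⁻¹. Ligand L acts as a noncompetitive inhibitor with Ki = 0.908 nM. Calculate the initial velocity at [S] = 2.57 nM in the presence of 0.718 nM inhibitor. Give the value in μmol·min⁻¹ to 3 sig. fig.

With α = 1 + [I]/Ki = 1 + 0.718/0.908 = 1.791, the noncompetitive rate law is v = (Vmax/α)·[S] / (Km + [S]).
v = (4.36/1.791)×2.57 / (1.96 + 2.57) = 6.257/4.530 = 1.38 μmol·min⁻¹.

1.38 μmol·min⁻¹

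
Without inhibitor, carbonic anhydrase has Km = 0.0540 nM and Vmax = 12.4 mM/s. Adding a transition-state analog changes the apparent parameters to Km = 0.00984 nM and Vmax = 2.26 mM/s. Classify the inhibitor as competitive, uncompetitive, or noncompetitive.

uncompetitive

Both Km and Vmax decrease by the same factor (~5.49-fold) — characteristic of uncompetitive inhibition.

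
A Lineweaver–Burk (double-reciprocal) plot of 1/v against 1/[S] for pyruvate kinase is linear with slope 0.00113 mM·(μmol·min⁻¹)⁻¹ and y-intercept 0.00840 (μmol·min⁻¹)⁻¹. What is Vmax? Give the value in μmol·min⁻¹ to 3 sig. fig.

119 μmol·min⁻¹

The y-intercept of a Lineweaver–Burk plot equals 1/Vmax, so Vmax = 1/0.00840 = 119 μmol·min⁻¹.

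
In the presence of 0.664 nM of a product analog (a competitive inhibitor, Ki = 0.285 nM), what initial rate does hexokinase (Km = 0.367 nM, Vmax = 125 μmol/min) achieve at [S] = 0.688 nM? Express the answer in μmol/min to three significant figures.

45.0 μmol/min

α = 1 + [I]/Ki = 1 + 0.664/0.285 = 3.330.
For a competitive inhibitor, Vmax is unchanged and the apparent Km becomes α·Km: Km,app = 1.22 nM, Vmax,app = 125 μmol/min.
v = Vmax,app·[S]/(Km,app + [S]) = 125 × 0.688/(1.22 + 0.688) = 45.0 μmol/min.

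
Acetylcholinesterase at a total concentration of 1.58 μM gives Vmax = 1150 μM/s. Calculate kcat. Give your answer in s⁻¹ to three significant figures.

kcat = Vmax/[E]total = 1150 μM/s / 1.58 μM = 728 s⁻¹.

728 s⁻¹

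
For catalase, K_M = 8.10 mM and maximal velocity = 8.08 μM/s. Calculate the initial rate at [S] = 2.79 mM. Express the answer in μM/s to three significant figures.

v = Vmax·[S]/(Km + [S]) = 8.08 × 2.79 / (8.10 + 2.79)
  = 22.54 / 10.89 = 2.07 μM/s.

2.07 μM/s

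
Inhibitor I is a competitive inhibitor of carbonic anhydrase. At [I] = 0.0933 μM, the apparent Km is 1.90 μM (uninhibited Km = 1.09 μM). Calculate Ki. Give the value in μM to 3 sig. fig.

Competitive: Km,app = α·Km with α = 1 + [I]/Ki.
α = Km,app/Km = 1.90/1.09 = 1.743.
Since α = 1 + [I]/Ki, [I]/Ki = 1.743 − 1 = 0.7431 and Ki = 0.0933/0.7431 = 0.126 μM.

0.126 μM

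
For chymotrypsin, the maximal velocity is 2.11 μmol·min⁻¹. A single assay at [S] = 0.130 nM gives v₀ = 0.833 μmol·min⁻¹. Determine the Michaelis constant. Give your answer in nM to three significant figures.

0.199 nM

v/Vmax = 0.833/2.11 = 0.3948 = [S]/(Km+[S]).
So Km + [S] = [S]/0.3948 = 0.3293 nM, giving Km = 0.3293 − 0.130 = 0.199 nM.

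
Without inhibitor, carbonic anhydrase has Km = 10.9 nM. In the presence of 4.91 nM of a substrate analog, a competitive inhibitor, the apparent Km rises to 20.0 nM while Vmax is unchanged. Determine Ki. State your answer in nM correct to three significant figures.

5.88 nM

Competitive: Km,app = α·Km with α = 1 + [I]/Ki.
α = Km,app/Km = 20.0/10.9 = 1.835.
Ki = [I]/(α − 1) = 4.91/0.8349 = 5.88 nM.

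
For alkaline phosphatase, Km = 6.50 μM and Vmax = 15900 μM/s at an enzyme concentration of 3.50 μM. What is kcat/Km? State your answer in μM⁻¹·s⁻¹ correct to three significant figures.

699 μM⁻¹·s⁻¹

kcat = Vmax/[E]total = 15900/3.50 = 4540 s⁻¹.
kcat/Km = 4540/6.50 = 699 μM⁻¹·s⁻¹.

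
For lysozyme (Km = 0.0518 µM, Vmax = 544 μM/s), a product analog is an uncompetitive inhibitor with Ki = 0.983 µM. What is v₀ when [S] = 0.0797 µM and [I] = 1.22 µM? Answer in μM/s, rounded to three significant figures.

188 μM/s

With α = 1 + [I]/Ki = 1 + 1.22/0.983 = 2.241, the uncompetitive rate law is v = (Vmax/α)·[S] / (Km/α + [S]).
v = (544/2.241)×0.0797 / (0.0518/2.241 + 0.0797) = 19.35/0.1028 = 188 μM/s.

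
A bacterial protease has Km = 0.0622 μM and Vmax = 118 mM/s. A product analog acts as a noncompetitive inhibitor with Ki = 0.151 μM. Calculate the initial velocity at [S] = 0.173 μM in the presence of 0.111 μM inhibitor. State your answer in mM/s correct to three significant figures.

50.0 mM/s

With α = 1 + [I]/Ki = 1 + 0.111/0.151 = 1.735, the noncompetitive rate law is v = (Vmax/α)·[S] / (Km + [S]).
v = (118/1.735)×0.173 / (0.0622 + 0.173) = 11.77/0.2352 = 50.0 mM/s.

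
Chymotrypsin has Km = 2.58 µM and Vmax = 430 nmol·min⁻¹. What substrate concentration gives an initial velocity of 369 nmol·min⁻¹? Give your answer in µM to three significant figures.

15.6 µM

Rearranging v = Vmax[S]/(Km+[S]) gives [S] = Km·v/(Vmax − v).
[S] = 2.58 × 369 / (430 − 369) = 952.0/61.00 = 15.6 µM.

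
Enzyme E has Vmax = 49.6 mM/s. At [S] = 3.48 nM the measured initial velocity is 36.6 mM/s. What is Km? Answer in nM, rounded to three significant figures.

v/Vmax = 36.6/49.6 = 0.7379 = [S]/(Km+[S]).
So Km + [S] = [S]/0.7379 = 4.716 nM, giving Km = 4.716 − 3.48 = 1.24 nM.

1.24 nM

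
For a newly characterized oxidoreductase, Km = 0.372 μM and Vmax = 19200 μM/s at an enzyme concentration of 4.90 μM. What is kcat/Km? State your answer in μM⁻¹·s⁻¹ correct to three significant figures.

kcat = Vmax/[E]total = 19200/4.90 = 3920 s⁻¹.
kcat/Km = 3920/0.372 = 10500 μM⁻¹·s⁻¹.

10500 μM⁻¹·s⁻¹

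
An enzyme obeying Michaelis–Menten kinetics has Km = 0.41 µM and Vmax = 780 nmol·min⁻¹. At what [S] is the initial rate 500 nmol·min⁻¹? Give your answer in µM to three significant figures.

0.732 µM

The required fractional saturation is v/Vmax = 500/780 = 0.6410.
Then [S]/(Km+[S]) = 0.6410 ⇒ [S] = 0.41 × 0.6410/(1 − 0.6410) = 0.732 µM.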